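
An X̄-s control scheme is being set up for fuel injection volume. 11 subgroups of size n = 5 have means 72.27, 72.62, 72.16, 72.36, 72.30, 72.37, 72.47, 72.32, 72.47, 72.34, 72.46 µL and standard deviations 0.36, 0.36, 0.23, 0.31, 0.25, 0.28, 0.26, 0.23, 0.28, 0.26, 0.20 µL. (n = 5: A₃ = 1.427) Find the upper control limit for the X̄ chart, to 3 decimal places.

X̄̄ = (72.27 + 72.62 + 72.16 + 72.36 + 72.30 + 72.37 + 72.47 + 72.32 + 72.47 + 72.34 + 72.46) / 11 = 72.3764
s̄ = (0.36 + 0.36 + 0.23 + 0.31 + 0.25 + 0.28 + 0.26 + 0.23 + 0.28 + 0.26 + 0.20) / 11 = 0.2745
UCL = X̄̄ + A₃·s̄ = 72.3764 + 1.427 × 0.2745 = 72.7681

72.768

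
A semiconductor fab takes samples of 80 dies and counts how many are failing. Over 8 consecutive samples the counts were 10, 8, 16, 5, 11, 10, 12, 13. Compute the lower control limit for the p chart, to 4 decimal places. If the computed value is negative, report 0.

p̄ = Σdᵢ / (k·n) = 85 / (8 × 80) = 0.13281
LCL = p̄ − 3·√(p̄(1−p̄)/n) = 0.13281 − 3 × 0.03794 = 0.01898

0.0190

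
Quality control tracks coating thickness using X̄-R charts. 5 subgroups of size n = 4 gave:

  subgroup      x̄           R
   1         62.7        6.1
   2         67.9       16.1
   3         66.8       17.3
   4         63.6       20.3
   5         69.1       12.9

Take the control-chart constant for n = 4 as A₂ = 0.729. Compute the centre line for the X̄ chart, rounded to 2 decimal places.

X̄̄ = (62.7 + 67.9 + 66.8 + 63.6 + 69.1) / 5 = 330.1000 / 5 = 66.0200
CL = X̄̄ = 66.0200

66.02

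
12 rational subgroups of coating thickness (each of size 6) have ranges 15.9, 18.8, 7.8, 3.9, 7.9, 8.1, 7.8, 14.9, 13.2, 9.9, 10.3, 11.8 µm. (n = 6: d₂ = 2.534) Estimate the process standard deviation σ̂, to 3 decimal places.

4.285

R̄ = (15.9 + 18.8 + 7.8 + 3.9 + 7.9 + 8.1 + 7.8 + 14.9 + 13.2 + 9.9 + 10.3 + 11.8) / 12 = 10.8583
σ̂ = R̄ / d₂ = 10.8583 / 2.534 = 4.2851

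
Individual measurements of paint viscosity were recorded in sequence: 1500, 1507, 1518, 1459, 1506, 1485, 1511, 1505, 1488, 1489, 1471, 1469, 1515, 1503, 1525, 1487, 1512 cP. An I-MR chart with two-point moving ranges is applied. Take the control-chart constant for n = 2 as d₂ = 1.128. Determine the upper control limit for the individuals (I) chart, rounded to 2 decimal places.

X̄ = (1500 + 1507 + 1518 + 1459 + 1506 + 1485 + 1511 + 1505 + 1488 + 1489 + 1471 + 1469 + 1515 + 1503 + 1525 + 1487 + 1512) / 17 = 1497.0588
Moving ranges: 7, 11, 59, 47, 21, 26, 6, 17, 1, 18, 2, 46, 12, 22, 38, 25; M̄R̄ = 358.0000 / 16 = 22.3750
UCL = X̄ + 3·M̄R̄/d₂ = 1497.0588 + 3 × 22.3750 / 1.128 = 1556.5668

1556.57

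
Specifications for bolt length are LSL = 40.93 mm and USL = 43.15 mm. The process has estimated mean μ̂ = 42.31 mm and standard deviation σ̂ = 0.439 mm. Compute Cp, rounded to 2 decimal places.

0.84

Cp = (USL − LSL) / (6σ̂) = (43.15 − 40.93) / (6 × 0.439) = 2.2200 / 2.6340 = 0.8428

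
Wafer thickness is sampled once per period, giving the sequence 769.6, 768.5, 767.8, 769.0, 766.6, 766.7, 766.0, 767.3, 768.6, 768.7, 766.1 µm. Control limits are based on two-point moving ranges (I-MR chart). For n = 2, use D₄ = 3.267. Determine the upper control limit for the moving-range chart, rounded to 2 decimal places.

Moving ranges: 1.1, 0.7, 1.2, 2.4, 0.1, 0.7, 1.3, 1.3, 0.1, 2.6; M̄R̄ = 11.5000 / 10 = 1.1500
UCL_MR = D₄·M̄R̄ = 3.267 × 1.1500 = 3.7570

3.76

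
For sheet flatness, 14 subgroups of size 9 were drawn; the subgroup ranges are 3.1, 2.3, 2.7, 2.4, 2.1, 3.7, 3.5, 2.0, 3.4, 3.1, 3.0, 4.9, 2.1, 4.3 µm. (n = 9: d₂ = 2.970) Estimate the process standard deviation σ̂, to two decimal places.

R̄ = (3.1 + 2.3 + 2.7 + 2.4 + 2.1 + 3.7 + 3.5 + 2.0 + 3.4 + 3.1 + 3.0 + 4.9 + 2.1 + 4.3) / 14 = 3.0429
σ̂ = R̄ / d₂ = 3.0429 / 2.970 = 1.0245

1.02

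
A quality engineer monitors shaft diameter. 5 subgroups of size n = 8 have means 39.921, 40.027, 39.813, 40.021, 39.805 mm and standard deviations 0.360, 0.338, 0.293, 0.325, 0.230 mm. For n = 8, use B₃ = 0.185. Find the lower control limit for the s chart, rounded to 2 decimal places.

s̄ = (0.360 + 0.338 + 0.293 + 0.325 + 0.230) / 5 = 0.3092
LCL_s = B₃·s̄ = 0.185 × 0.3092 = 0.0572

0.06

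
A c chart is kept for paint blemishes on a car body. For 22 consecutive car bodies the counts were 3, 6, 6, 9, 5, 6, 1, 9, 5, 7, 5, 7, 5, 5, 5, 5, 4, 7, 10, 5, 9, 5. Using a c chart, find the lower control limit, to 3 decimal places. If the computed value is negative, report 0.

c̄ = (3 + 6 + 6 + 9 + 5 + 6 + 1 + 9 + 5 + 7 + 5 + 7 + 5 + 5 + 5 + 5 + 4 + 7 + 10 + 5 + 9 + 5) / 22 = 129 / 22 = 5.8636
LCL = c̄ − 3√c̄ = 5.8636 − 3 × 2.4215 = -1.4008 → 0 (cannot be negative)

0.000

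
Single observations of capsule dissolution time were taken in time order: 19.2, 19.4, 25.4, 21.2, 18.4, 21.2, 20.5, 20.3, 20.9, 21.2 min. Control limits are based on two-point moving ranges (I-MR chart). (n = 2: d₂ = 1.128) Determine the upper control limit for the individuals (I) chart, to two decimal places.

26.03

X̄ = (19.2 + 19.4 + 25.4 + 21.2 + 18.4 + 21.2 + 20.5 + 20.3 + 20.9 + 21.2) / 10 = 20.7700
Moving ranges: 0.2, 6.0, 4.2, 2.8, 2.8, 0.7, 0.2, 0.6, 0.3; M̄R̄ = 17.8000 / 9 = 1.9778
UCL = X̄ + 3·M̄R̄/d₂ = 20.7700 + 3 × 1.9778 / 1.128 = 26.0300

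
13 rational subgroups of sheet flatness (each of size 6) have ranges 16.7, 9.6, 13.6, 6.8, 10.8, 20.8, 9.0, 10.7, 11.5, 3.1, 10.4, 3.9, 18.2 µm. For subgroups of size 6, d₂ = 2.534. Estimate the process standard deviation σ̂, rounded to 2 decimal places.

4.40

R̄ = (16.7 + 9.6 + 13.6 + 6.8 + 10.8 + 20.8 + 9.0 + 10.7 + 11.5 + 3.1 + 10.4 + 3.9 + 18.2) / 13 = 11.1615
σ̂ = R̄ / d₂ = 11.1615 / 2.534 = 4.4047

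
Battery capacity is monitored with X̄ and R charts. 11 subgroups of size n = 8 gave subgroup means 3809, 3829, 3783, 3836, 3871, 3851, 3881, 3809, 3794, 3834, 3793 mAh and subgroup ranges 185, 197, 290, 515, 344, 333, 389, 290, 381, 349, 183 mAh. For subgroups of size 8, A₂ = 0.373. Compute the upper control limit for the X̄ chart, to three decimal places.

3943.553

X̄̄ = (3809 + 3829 + 3783 + 3836 + 3871 + 3851 + 3881 + 3809 + 3794 + 3834 + 3793) / 11 = 42090.0000 / 11 = 3826.3636
R̄ = (185 + 197 + 290 + 515 + 344 + 333 + 389 + 290 + 381 + 349 + 183) / 11 = 3456.0000 / 11 = 314.1818
UCL = X̄̄ + A₂·R̄ = 3826.3636 + 0.373 × 314.1818 = 3943.5535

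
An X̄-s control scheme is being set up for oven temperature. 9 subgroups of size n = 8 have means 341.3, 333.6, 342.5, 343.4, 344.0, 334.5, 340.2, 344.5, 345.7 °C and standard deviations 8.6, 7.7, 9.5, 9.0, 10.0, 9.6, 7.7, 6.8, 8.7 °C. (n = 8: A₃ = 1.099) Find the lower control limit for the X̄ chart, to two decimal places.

331.60

X̄̄ = (341.3 + 333.6 + 342.5 + 343.4 + 344.0 + 334.5 + 340.2 + 344.5 + 345.7) / 9 = 341.0778
s̄ = (8.6 + 7.7 + 9.5 + 9.0 + 10.0 + 9.6 + 7.7 + 6.8 + 8.7) / 9 = 8.6222
LCL = X̄̄ − A₃·s̄ = 341.0778 − 1.099 × 8.6222 = 331.6020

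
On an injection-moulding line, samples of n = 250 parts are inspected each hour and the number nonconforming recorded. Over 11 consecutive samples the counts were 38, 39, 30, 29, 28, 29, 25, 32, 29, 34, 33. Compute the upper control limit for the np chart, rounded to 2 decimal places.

47.19

p̄ = Σdᵢ / (k·n) = 346 / (11 × 250) = 0.12582
UCL = np̄ + 3·√(np̄(1−p̄)) = 31.4545 + 3 × √(31.4545×0.87418) = 31.4545 + 3 × 5.2438 = 47.1858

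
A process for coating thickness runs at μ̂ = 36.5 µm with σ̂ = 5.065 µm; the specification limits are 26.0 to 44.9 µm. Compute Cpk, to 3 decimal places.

0.553

Cpu = (USL − μ̂) / (3σ̂) = (44.9 − 36.5) / (3 × 5.065) = 0.5528; Cpl = (μ̂ − LSL) / (3σ̂) = (36.5 − 26.0) / (3 × 5.065) = 0.6910; Cpk = min(Cpu, Cpl) = 0.5528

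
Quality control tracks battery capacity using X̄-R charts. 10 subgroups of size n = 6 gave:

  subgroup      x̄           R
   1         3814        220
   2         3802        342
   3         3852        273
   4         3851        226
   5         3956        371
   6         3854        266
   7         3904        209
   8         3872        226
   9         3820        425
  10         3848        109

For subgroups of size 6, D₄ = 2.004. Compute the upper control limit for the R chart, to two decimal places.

534.47

R̄ = (220 + 342 + 273 + 226 + 371 + 266 + 209 + 226 + 425 + 109) / 10 = 2667.0000 / 10 = 266.7000
UCL_R = D₄·R̄ = 2.004 × 266.7000 = 534.4668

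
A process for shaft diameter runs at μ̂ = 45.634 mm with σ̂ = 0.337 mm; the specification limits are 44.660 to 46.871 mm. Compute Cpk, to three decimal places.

Cpu = (USL − μ̂) / (3σ̂) = (46.871 − 45.634) / (3 × 0.337) = 1.2235; Cpl = (μ̂ − LSL) / (3σ̂) = (45.634 − 44.660) / (3 × 0.337) = 0.9634; Cpk = min(Cpu, Cpl) = 0.9634

0.963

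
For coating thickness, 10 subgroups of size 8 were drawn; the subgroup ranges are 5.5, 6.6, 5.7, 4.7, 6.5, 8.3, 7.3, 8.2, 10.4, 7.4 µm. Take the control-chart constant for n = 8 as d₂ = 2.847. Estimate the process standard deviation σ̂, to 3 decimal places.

2.480

R̄ = (5.5 + 6.6 + 5.7 + 4.7 + 6.5 + 8.3 + 7.3 + 8.2 + 10.4 + 7.4) / 10 = 7.0600
σ̂ = R̄ / d₂ = 7.0600 / 2.847 = 2.4798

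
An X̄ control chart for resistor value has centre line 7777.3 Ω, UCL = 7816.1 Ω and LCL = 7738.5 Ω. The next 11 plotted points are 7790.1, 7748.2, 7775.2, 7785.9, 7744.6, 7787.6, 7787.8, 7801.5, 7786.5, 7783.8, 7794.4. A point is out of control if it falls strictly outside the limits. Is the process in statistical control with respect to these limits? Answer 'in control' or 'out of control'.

in control

All 11 points lie within [7738.5, 7816.1].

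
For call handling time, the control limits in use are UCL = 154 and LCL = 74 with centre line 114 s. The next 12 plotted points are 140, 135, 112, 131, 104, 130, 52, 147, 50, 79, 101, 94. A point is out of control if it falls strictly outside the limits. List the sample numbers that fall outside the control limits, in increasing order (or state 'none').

Compare each point to [74, 154]: sample 7 = 52 < LCL; sample 9 = 50 < LCL.

7, 9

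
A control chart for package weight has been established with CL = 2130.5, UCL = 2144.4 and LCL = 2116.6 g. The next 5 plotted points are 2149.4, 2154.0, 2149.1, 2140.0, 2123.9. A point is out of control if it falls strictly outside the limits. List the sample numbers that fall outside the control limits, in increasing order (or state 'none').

Compare each point to [2116.6, 2144.4]: sample 1 = 2149.4 > UCL; sample 2 = 2154.0 > UCL; sample 3 = 2149.1 > UCL.

1, 2, 3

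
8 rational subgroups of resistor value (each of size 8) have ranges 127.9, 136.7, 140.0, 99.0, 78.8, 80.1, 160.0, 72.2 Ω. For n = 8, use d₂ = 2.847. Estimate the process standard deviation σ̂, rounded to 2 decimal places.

39.28

R̄ = (127.9 + 136.7 + 140.0 + 99.0 + 78.8 + 80.1 + 160.0 + 72.2) / 8 = 111.8375
σ̂ = R̄ / d₂ = 111.8375 / 2.847 = 39.2826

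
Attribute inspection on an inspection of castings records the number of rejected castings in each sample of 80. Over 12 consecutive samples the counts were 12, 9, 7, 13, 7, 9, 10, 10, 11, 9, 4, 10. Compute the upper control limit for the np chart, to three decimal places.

17.830

p̄ = Σdᵢ / (k·n) = 111 / (12 × 80) = 0.11563
UCL = np̄ + 3·√(np̄(1−p̄)) = 9.2500 + 3 × √(9.2500×0.88438) = 9.2500 + 3 × 2.8602 = 17.8305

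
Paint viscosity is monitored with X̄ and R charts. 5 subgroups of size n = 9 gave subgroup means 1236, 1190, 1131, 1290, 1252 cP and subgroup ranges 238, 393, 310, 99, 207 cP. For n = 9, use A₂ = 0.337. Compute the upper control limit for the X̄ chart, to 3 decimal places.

1303.848

X̄̄ = (1236 + 1190 + 1131 + 1290 + 1252) / 5 = 6099.0000 / 5 = 1219.8000
R̄ = (238 + 393 + 310 + 99 + 207) / 5 = 1247.0000 / 5 = 249.4000
UCL = X̄̄ + A₂·R̄ = 1219.8000 + 0.337 × 249.4000 = 1303.8478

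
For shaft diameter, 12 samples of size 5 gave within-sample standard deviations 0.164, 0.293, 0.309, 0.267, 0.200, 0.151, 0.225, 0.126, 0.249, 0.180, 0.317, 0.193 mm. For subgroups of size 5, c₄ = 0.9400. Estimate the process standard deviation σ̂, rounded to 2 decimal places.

s̄ = (0.164 + 0.293 + 0.309 + 0.267 + 0.200 + 0.151 + 0.225 + 0.126 + 0.249 + 0.180 + 0.317 + 0.193) / 12 = 0.2228
σ̂ = s̄ / c₄ = 0.2228 / 0.9400 = 0.2371

0.24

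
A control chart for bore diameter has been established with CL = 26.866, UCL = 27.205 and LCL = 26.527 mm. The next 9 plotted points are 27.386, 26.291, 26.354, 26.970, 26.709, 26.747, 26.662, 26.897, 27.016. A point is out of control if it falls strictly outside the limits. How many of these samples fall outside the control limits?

Compare each point to [26.527, 27.205]: sample 1 = 27.386 > UCL; sample 2 = 26.291 < LCL; sample 3 = 26.354 < LCL.

3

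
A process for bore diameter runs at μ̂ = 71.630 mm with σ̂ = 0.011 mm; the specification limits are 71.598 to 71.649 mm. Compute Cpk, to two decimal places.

Cpu = (USL − μ̂) / (3σ̂) = (71.649 − 71.630) / (3 × 0.011) = 0.5758; Cpl = (μ̂ − LSL) / (3σ̂) = (71.630 − 71.598) / (3 × 0.011) = 0.9697; Cpk = min(Cpu, Cpl) = 0.5758

0.58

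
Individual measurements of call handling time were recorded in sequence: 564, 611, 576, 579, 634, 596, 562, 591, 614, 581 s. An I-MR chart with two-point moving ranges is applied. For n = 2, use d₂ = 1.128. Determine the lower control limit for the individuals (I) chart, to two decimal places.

X̄ = (564 + 611 + 576 + 579 + 634 + 596 + 562 + 591 + 614 + 581) / 10 = 590.8000
Moving ranges: 47, 35, 3, 55, 38, 34, 29, 23, 33; M̄R̄ = 297.0000 / 9 = 33.0000
LCL = X̄ − 3·M̄R̄/d₂ = 590.8000 − 3 × 33.0000 / 1.128 = 503.0340

503.03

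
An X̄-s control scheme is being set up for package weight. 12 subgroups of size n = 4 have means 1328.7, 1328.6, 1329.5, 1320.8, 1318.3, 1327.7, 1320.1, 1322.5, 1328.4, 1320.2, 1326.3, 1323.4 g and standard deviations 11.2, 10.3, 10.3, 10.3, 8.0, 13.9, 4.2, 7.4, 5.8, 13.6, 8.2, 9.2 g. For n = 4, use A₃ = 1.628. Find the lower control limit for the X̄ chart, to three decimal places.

X̄̄ = (1328.7 + 1328.6 + 1329.5 + 1320.8 + 1318.3 + 1327.7 + 1320.1 + 1322.5 + 1328.4 + 1320.2 + 1326.3 + 1323.4) / 12 = 1324.5417
s̄ = (11.2 + 10.3 + 10.3 + 10.3 + 8.0 + 13.9 + 4.2 + 7.4 + 5.8 + 13.6 + 8.2 + 9.2) / 12 = 9.3667
LCL = X̄̄ − A₃·s̄ = 1324.5417 − 1.628 × 9.3667 = 1309.2927

1309.293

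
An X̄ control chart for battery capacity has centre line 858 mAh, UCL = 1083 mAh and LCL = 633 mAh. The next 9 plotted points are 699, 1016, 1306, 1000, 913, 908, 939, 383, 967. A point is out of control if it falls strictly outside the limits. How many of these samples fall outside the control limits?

Compare each point to [633, 1083]: sample 3 = 1306 > UCL; sample 8 = 383 < LCL.

2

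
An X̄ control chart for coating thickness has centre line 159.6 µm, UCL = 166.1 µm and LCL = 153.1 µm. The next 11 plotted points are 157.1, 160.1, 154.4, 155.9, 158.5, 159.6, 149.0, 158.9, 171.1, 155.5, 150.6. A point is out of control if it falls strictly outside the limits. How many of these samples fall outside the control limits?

Compare each point to [153.1, 166.1]: sample 7 = 149.0 < LCL; sample 9 = 171.1 > UCL; sample 11 = 150.6 < LCL.

3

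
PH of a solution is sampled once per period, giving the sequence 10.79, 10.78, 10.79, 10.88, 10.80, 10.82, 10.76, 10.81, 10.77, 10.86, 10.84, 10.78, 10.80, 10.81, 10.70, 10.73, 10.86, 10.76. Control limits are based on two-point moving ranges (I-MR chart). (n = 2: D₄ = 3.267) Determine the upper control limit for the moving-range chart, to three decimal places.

0.179

Moving ranges: 0.01, 0.01, 0.09, 0.08, 0.02, 0.06, 0.05, 0.04, 0.09, 0.02, 0.06, 0.02, 0.01, 0.11, 0.03, 0.13, 0.10; M̄R̄ = 0.9300 / 17 = 0.0547
UCL_MR = D₄·M̄R̄ = 3.267 × 0.0547 = 0.1787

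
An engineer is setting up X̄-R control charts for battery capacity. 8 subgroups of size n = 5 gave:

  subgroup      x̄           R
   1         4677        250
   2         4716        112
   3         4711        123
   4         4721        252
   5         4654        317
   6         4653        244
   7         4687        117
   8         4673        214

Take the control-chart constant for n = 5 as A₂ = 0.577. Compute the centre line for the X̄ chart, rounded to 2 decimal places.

X̄̄ = (4677 + 4716 + 4711 + 4721 + 4654 + 4653 + 4687 + 4673) / 8 = 37492.0000 / 8 = 4686.5000
CL = X̄̄ = 4686.5000

4686.50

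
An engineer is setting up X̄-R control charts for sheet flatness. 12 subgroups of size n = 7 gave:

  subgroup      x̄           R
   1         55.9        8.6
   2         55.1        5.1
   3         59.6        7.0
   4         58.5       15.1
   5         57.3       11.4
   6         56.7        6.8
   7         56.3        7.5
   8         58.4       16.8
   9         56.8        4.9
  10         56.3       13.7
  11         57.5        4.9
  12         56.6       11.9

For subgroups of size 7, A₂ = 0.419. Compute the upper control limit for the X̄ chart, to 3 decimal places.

61.053

X̄̄ = (55.9 + 55.1 + 59.6 + 58.5 + 57.3 + 56.7 + 56.3 + 58.4 + 56.8 + 56.3 + 57.5 + 56.6) / 12 = 685.0000 / 12 = 57.0833
R̄ = (8.6 + 5.1 + 7.0 + 15.1 + 11.4 + 6.8 + 7.5 + 16.8 + 4.9 + 13.7 + 4.9 + 11.9) / 12 = 113.7000 / 12 = 9.4750
UCL = X̄̄ + A₂·R̄ = 57.0833 + 0.419 × 9.4750 = 61.0534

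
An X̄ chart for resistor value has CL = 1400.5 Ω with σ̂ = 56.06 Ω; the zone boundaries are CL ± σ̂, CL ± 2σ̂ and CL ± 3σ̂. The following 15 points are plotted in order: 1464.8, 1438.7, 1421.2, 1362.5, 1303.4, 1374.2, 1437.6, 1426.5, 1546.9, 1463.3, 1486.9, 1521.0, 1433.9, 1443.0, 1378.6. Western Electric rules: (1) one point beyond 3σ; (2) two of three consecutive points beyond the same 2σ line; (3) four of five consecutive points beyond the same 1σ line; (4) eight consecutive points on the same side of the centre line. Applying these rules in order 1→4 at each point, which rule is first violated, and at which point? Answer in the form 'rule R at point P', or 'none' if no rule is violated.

rule 3 at point 12

Zone of each point (C = within 1σ̂, B = 1σ̂–2σ̂, A = 2σ̂–3σ̂, * = beyond 3σ̂; sign = side of CL): 1:+B, 2:+C, 3:+C, 4:-C, 5:-B, 6:-C, 7:+C, 8:+C, 9:+A, 10:+B, 11:+B, 12:+A, 13:+C, 14:+C, 15:-C
Rule 3 (four of five consecutive points beyond the same 1σ limit) is satisfied at point 12.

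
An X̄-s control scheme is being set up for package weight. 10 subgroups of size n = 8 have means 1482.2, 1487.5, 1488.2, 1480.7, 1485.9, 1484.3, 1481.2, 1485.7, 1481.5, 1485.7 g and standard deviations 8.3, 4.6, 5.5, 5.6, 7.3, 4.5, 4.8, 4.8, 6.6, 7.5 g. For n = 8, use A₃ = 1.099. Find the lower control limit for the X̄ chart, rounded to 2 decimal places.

X̄̄ = (1482.2 + 1487.5 + 1488.2 + 1480.7 + 1485.9 + 1484.3 + 1481.2 + 1485.7 + 1481.5 + 1485.7) / 10 = 1484.2900
s̄ = (8.3 + 4.6 + 5.5 + 5.6 + 7.3 + 4.5 + 4.8 + 4.8 + 6.6 + 7.5) / 10 = 5.9500
LCL = X̄̄ − A₃·s̄ = 1484.2900 − 1.099 × 5.9500 = 1477.7509

1477.75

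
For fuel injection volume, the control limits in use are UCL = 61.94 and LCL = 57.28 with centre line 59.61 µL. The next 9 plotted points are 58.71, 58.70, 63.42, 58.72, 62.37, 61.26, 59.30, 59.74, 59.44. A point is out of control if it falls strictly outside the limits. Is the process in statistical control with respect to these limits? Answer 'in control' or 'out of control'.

out of control

Compare each point to [57.28, 61.94]: sample 3 = 63.42 > UCL; sample 5 = 62.37 > UCL.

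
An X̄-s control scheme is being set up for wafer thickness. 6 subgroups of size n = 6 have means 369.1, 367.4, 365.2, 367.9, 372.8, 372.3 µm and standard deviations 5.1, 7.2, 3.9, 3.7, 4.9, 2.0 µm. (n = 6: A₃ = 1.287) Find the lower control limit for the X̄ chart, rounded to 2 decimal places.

363.37

X̄̄ = (369.1 + 367.4 + 365.2 + 367.9 + 372.8 + 372.3) / 6 = 369.1167
s̄ = (5.1 + 7.2 + 3.9 + 3.7 + 4.9 + 2.0) / 6 = 4.4667
LCL = X̄̄ − A₃·s̄ = 369.1167 − 1.287 × 4.4667 = 363.3681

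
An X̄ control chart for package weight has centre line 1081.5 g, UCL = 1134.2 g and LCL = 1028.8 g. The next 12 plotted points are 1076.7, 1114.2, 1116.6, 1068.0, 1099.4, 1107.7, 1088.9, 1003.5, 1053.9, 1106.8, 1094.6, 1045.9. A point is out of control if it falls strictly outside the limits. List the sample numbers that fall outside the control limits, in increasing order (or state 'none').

Compare each point to [1028.8, 1134.2]: sample 8 = 1003.5 < LCL.

8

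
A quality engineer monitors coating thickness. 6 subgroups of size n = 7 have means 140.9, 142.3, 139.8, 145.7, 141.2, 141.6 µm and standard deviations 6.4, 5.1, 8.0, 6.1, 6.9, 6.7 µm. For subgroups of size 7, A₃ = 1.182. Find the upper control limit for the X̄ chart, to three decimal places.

149.639

X̄̄ = (140.9 + 142.3 + 139.8 + 145.7 + 141.2 + 141.6) / 6 = 141.9167
s̄ = (6.4 + 5.1 + 8.0 + 6.1 + 6.9 + 6.7) / 6 = 6.5333
UCL = X̄̄ + A₃·s̄ = 141.9167 + 1.182 × 6.5333 = 149.6391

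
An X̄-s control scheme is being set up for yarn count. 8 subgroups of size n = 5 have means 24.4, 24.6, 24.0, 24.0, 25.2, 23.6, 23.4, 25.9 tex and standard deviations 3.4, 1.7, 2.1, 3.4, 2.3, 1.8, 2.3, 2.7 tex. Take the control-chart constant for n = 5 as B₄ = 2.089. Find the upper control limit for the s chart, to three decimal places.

5.144

s̄ = (3.4 + 1.7 + 2.1 + 3.4 + 2.3 + 1.8 + 2.3 + 2.7) / 8 = 2.4625
UCL_s = B₄·s̄ = 2.089 × 2.4625 = 5.1442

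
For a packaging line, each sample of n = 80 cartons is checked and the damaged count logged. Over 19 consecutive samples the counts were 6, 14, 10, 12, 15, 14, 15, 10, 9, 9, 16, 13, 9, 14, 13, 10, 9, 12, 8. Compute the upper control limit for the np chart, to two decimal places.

p̄ = Σdᵢ / (k·n) = 218 / (19 × 80) = 0.14342
UCL = np̄ + 3·√(np̄(1−p̄)) = 11.4737 + 3 × √(11.4737×0.85658) = 11.4737 + 3 × 3.1350 = 20.8786

20.88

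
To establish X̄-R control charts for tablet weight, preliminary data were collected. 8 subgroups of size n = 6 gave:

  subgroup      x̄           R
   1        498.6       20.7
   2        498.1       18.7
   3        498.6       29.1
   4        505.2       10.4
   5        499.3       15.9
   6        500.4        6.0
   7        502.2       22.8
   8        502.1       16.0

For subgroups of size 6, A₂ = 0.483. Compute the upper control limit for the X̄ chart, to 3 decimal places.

X̄̄ = (498.6 + 498.1 + 498.6 + 505.2 + 499.3 + 500.4 + 502.2 + 502.1) / 8 = 4004.5000 / 8 = 500.5625
R̄ = (20.7 + 18.7 + 29.1 + 10.4 + 15.9 + 6.0 + 22.8 + 16.0) / 8 = 139.6000 / 8 = 17.4500
UCL = X̄̄ + A₂·R̄ = 500.5625 + 0.483 × 17.4500 = 508.9909

508.991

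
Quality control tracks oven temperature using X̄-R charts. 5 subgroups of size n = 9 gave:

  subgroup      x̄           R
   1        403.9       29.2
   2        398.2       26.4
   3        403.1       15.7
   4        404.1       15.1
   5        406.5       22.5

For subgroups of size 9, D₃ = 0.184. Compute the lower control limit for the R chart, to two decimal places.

4.01

R̄ = (29.2 + 26.4 + 15.7 + 15.1 + 22.5) / 5 = 108.9000 / 5 = 21.7800
LCL_R = D₃·R̄ = 0.184 × 21.7800 = 4.0075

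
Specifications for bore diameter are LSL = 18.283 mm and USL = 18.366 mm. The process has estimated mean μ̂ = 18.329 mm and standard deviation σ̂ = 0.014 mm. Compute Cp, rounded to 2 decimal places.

0.99

Cp = (USL − LSL) / (6σ̂) = (18.366 − 18.283) / (6 × 0.014) = 0.0830 / 0.0840 = 0.9881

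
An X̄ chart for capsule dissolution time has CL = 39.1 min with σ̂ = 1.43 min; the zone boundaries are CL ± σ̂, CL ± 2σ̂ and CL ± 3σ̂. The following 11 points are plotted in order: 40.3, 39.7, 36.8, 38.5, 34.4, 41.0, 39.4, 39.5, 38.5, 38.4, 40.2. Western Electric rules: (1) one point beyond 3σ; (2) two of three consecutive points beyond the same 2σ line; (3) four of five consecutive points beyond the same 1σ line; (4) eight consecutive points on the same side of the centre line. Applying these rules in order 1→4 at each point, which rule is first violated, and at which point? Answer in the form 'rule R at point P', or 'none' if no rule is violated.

Zone of each point (C = within 1σ̂, B = 1σ̂–2σ̂, A = 2σ̂–3σ̂, * = beyond 3σ̂; sign = side of CL): 1:+C, 2:+C, 3:-B, 4:-C, 5:-*, 6:+B, 7:+C, 8:+C, 9:-C, 10:-C, 11:+C
Rule 1 (one point beyond the 3σ limits) is satisfied at point 5.

rule 1 at point 5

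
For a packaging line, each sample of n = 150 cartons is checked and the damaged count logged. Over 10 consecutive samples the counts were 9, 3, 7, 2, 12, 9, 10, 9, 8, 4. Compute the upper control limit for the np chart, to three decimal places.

15.206

p̄ = Σdᵢ / (k·n) = 73 / (10 × 150) = 0.04867
UCL = np̄ + 3·√(np̄(1−p̄)) = 7.3000 + 3 × √(7.3000×0.95133) = 7.3000 + 3 × 2.6353 = 15.2059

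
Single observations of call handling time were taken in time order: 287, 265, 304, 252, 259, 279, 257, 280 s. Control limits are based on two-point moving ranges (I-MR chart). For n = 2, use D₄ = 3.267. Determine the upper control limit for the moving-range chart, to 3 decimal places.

86.342

Moving ranges: 22, 39, 52, 7, 20, 22, 23; M̄R̄ = 185.0000 / 7 = 26.4286
UCL_MR = D₄·M̄R̄ = 3.267 × 26.4286 = 86.3421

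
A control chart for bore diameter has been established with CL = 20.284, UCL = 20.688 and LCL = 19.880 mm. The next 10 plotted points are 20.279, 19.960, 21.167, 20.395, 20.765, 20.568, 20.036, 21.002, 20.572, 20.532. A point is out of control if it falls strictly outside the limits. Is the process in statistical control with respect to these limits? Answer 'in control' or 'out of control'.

out of control

Compare each point to [19.880, 20.688]: sample 3 = 21.167 > UCL; sample 5 = 20.765 > UCL; sample 8 = 21.002 > UCL.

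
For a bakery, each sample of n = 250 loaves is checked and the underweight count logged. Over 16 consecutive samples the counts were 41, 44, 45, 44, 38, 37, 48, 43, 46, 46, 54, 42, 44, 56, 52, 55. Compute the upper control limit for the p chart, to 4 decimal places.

0.2572

p̄ = Σdᵢ / (k·n) = 735 / (16 × 250) = 0.18375
UCL = p̄ + 3·√(p̄(1−p̄)/n) = 0.18375 + 3 × √(0.18375×0.81625/250) = 0.18375 + 3 × 0.02449 = 0.25723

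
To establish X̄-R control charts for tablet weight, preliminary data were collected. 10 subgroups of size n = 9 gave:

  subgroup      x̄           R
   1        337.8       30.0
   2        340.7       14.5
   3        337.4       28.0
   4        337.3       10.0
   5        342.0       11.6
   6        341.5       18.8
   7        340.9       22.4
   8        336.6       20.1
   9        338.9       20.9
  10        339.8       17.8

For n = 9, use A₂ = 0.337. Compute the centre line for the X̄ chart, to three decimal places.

X̄̄ = (337.8 + 340.7 + 337.4 + 337.3 + 342.0 + 341.5 + 340.9 + 336.6 + 338.9 + 339.8) / 10 = 3392.9000 / 10 = 339.2900
CL = X̄̄ = 339.2900

339.290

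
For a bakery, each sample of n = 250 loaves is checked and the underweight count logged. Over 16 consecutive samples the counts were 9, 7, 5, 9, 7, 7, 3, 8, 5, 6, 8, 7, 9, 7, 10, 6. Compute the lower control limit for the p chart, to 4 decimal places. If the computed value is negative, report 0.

0.0000

p̄ = Σdᵢ / (k·n) = 113 / (16 × 250) = 0.02825
LCL = p̄ − 3·√(p̄(1−p̄)/n) = 0.02825 − 3 × 0.01048 = -0.00319 → 0 (negative, so LCL = 0)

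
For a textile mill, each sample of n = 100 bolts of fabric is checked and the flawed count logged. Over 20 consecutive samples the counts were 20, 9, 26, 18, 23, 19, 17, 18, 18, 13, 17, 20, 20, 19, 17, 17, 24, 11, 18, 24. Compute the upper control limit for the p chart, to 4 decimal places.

p̄ = Σdᵢ / (k·n) = 368 / (20 × 100) = 0.18400
UCL = p̄ + 3·√(p̄(1−p̄)/n) = 0.18400 + 3 × √(0.18400×0.81600/100) = 0.18400 + 3 × 0.03875 = 0.30025

0.3002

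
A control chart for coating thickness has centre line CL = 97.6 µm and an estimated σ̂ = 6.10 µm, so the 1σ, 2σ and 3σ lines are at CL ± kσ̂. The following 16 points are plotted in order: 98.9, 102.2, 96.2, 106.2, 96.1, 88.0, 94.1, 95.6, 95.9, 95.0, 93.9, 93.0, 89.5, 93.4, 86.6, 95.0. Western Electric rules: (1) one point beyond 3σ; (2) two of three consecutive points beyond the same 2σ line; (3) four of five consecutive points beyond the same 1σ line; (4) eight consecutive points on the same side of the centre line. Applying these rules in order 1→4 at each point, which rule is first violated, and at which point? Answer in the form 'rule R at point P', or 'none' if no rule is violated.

Zone of each point (C = within 1σ̂, B = 1σ̂–2σ̂, A = 2σ̂–3σ̂, * = beyond 3σ̂; sign = side of CL): 1:+C, 2:+C, 3:-C, 4:+B, 5:-C, 6:-B, 7:-C, 8:-C, 9:-C, 10:-C, 11:-C, 12:-C, 13:-B, 14:-C, 15:-B, 16:-C
Rule 4 (eight consecutive points on the same side of the centre line) is satisfied at point 12.

rule 4 at point 12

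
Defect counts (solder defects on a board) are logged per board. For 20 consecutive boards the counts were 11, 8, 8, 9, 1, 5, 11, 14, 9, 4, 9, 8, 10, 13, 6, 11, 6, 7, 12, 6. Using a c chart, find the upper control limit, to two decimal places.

17.09

c̄ = (11 + 8 + 8 + 9 + 1 + 5 + 11 + 14 + 9 + 4 + 9 + 8 + 10 + 13 + 6 + 11 + 6 + 7 + 12 + 6) / 20 = 168 / 20 = 8.4000
UCL = c̄ + 3√c̄ = 8.4000 + 3 × √8.4000 = 8.4000 + 3 × 2.8983 = 17.0948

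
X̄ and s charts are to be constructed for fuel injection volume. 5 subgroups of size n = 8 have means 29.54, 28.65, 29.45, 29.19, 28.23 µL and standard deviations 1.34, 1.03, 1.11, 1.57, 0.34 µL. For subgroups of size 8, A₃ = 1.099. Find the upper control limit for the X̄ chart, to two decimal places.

30.20

X̄̄ = (29.54 + 28.65 + 29.45 + 29.19 + 28.23) / 5 = 29.0120
s̄ = (1.34 + 1.03 + 1.11 + 1.57 + 0.34) / 5 = 1.0780
UCL = X̄̄ + A₃·s̄ = 29.0120 + 1.099 × 1.0780 = 30.1967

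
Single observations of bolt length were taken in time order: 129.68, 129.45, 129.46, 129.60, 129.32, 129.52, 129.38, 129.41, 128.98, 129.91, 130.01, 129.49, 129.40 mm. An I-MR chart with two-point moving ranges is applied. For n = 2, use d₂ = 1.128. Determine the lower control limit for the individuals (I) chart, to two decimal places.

X̄ = (129.68 + 129.45 + 129.46 + 129.60 + 129.32 + 129.52 + 129.38 + 129.41 + 128.98 + 129.91 + 130.01 + 129.49 + 129.40) / 13 = 129.5085
Moving ranges: 0.23, 0.01, 0.14, 0.28, 0.20, 0.14, 0.03, 0.43, 0.93, 0.10, 0.52, 0.09; M̄R̄ = 3.1000 / 12 = 0.2583
LCL = X̄ − 3·M̄R̄/d₂ = 129.5085 − 3 × 0.2583 / 1.128 = 128.8214

128.82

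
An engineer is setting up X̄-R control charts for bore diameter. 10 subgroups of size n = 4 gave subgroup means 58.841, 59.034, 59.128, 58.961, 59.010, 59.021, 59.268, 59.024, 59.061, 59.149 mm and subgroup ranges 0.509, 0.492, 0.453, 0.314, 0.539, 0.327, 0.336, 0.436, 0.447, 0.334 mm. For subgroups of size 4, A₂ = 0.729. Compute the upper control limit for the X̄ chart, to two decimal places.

59.35

X̄̄ = (58.841 + 59.034 + 59.128 + 58.961 + 59.010 + 59.021 + 59.268 + 59.024 + 59.061 + 59.149) / 10 = 590.4970 / 10 = 59.0497
R̄ = (0.509 + 0.492 + 0.453 + 0.314 + 0.539 + 0.327 + 0.336 + 0.436 + 0.447 + 0.334) / 10 = 4.1870 / 10 = 0.4187
UCL = X̄̄ + A₂·R̄ = 59.0497 + 0.729 × 0.4187 = 59.3549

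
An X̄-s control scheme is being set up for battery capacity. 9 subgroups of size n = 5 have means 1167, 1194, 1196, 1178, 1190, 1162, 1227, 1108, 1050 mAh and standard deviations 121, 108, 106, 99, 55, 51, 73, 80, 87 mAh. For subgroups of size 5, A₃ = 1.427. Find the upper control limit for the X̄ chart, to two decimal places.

1287.23

X̄̄ = (1167 + 1194 + 1196 + 1178 + 1190 + 1162 + 1227 + 1108 + 1050) / 9 = 1163.5556
s̄ = (121 + 108 + 106 + 99 + 55 + 51 + 73 + 80 + 87) / 9 = 86.6667
UCL = X̄̄ + A₃·s̄ = 1163.5556 + 1.427 × 86.6667 = 1287.2289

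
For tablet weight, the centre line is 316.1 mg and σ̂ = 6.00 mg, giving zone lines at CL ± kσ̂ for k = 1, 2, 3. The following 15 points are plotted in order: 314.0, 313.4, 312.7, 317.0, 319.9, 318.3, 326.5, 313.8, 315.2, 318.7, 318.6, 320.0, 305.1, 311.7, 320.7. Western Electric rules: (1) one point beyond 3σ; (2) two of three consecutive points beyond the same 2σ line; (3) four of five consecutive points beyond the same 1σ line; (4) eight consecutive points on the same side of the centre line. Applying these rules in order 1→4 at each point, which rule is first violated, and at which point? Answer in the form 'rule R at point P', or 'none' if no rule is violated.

Zone of each point (C = within 1σ̂, B = 1σ̂–2σ̂, A = 2σ̂–3σ̂, * = beyond 3σ̂; sign = side of CL): 1:-C, 2:-C, 3:-C, 4:+C, 5:+C, 6:+C, 7:+B, 8:-C, 9:-C, 10:+C, 11:+C, 12:+C, 13:-B, 14:-C, 15:+C
No rule fires across all 15 points.

none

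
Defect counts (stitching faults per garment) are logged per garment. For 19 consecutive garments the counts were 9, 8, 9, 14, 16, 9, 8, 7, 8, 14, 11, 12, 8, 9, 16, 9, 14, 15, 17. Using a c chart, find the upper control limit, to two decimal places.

21.26

c̄ = (9 + 8 + 9 + 14 + 16 + 9 + 8 + 7 + 8 + 14 + 11 + 12 + 8 + 9 + 16 + 9 + 14 + 15 + 17) / 19 = 213 / 19 = 11.2105
UCL = c̄ + 3√c̄ = 11.2105 + 3 × √11.2105 = 11.2105 + 3 × 3.3482 = 21.2552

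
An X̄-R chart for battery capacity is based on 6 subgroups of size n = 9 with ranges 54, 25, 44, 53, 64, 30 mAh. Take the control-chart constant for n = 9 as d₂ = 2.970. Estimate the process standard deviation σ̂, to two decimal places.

15.15

R̄ = (54 + 25 + 44 + 53 + 64 + 30) / 6 = 45.0000
σ̂ = R̄ / d₂ = 45.0000 / 2.970 = 15.1515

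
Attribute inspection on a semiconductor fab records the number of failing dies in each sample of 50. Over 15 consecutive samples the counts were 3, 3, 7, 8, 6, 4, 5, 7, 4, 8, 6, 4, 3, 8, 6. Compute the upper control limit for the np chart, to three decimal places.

p̄ = Σdᵢ / (k·n) = 82 / (15 × 50) = 0.10933
UCL = np̄ + 3·√(np̄(1−p̄)) = 5.4667 + 3 × √(5.4667×0.89067) = 5.4667 + 3 × 2.2066 = 12.0864

12.086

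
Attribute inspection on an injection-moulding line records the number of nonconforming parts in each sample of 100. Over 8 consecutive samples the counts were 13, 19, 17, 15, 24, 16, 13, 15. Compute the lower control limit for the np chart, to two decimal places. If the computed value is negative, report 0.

p̄ = Σdᵢ / (k·n) = 132 / (8 × 100) = 0.16500
LCL = np̄ − 3·√(np̄(1−p̄)) = 16.5000 − 3 × 3.7118 = 5.3646

5.36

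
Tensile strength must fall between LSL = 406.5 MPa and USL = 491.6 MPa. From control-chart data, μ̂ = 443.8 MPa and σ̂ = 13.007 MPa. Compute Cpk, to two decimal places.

Cpu = (USL − μ̂) / (3σ̂) = (491.6 − 443.8) / (3 × 13.007) = 1.2250; Cpl = (μ̂ − LSL) / (3σ̂) = (443.8 − 406.5) / (3 × 13.007) = 0.9559; Cpk = min(Cpu, Cpl) = 0.9559

0.96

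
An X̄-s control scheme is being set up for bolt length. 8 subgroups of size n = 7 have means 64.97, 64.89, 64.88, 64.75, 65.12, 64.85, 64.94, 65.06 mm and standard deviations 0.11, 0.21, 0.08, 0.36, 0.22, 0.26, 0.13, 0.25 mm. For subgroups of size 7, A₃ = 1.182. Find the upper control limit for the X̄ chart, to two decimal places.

X̄̄ = (64.97 + 64.89 + 64.88 + 64.75 + 65.12 + 64.85 + 64.94 + 65.06) / 8 = 64.9325
s̄ = (0.11 + 0.21 + 0.08 + 0.36 + 0.22 + 0.26 + 0.13 + 0.25) / 8 = 0.2025
UCL = X̄̄ + A₃·s̄ = 64.9325 + 1.182 × 0.2025 = 65.1719

65.17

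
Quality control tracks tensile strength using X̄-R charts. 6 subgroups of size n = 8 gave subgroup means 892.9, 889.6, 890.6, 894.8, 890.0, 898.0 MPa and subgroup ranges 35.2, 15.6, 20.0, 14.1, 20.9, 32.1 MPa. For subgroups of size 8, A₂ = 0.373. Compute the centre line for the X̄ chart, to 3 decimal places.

892.650

X̄̄ = (892.9 + 889.6 + 890.6 + 894.8 + 890.0 + 898.0) / 6 = 5355.9000 / 6 = 892.6500
CL = X̄̄ = 892.6500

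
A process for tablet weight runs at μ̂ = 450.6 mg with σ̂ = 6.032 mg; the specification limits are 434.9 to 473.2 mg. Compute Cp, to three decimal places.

Cp = (USL − LSL) / (6σ̂) = (473.2 − 434.9) / (6 × 6.032) = 38.3000 / 36.1920 = 1.0582

1.058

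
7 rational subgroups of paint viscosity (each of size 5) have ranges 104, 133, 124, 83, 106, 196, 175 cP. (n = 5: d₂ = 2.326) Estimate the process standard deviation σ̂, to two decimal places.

R̄ = (104 + 133 + 124 + 83 + 106 + 196 + 175) / 7 = 131.5714
σ̂ = R̄ / d₂ = 131.5714 / 2.326 = 56.5655

56.57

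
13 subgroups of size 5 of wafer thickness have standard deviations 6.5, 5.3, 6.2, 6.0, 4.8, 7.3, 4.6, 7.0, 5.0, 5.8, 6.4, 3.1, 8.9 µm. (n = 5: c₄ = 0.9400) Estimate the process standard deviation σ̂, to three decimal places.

6.293

s̄ = (6.5 + 5.3 + 6.2 + 6.0 + 4.8 + 7.3 + 4.6 + 7.0 + 5.0 + 5.8 + 6.4 + 3.1 + 8.9) / 13 = 5.9154
σ̂ = s̄ / c₄ = 5.9154 / 0.9400 = 6.2930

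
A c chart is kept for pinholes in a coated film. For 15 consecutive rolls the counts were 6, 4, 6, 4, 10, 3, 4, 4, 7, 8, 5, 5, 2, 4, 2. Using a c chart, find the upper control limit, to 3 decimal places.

c̄ = (6 + 4 + 6 + 4 + 10 + 3 + 4 + 4 + 7 + 8 + 5 + 5 + 2 + 4 + 2) / 15 = 74 / 15 = 4.9333
UCL = c̄ + 3√c̄ = 4.9333 + 3 × √4.9333 = 4.9333 + 3 × 2.2211 = 11.5967

11.597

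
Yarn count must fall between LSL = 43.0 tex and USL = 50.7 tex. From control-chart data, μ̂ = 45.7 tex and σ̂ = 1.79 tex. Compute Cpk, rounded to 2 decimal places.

Cpu = (USL − μ̂) / (3σ̂) = (50.7 − 45.7) / (3 × 1.79) = 0.9311; Cpl = (μ̂ − LSL) / (3σ̂) = (45.7 − 43.0) / (3 × 1.79) = 0.5028; Cpk = min(Cpu, Cpl) = 0.5028

0.50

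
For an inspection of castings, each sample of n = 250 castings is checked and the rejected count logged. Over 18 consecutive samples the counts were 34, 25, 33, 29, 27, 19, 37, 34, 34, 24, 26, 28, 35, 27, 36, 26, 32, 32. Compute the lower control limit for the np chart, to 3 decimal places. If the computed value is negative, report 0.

14.499

p̄ = Σdᵢ / (k·n) = 538 / (18 × 250) = 0.11956
LCL = np̄ − 3·√(np̄(1−p̄)) = 29.8889 − 3 × 5.1299 = 14.4993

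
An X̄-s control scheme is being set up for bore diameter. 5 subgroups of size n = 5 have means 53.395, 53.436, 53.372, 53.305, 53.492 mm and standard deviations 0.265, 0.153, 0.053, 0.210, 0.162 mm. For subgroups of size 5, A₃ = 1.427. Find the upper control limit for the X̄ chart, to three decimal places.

X̄̄ = (53.395 + 53.436 + 53.372 + 53.305 + 53.492) / 5 = 53.4000
s̄ = (0.265 + 0.153 + 0.053 + 0.210 + 0.162) / 5 = 0.1686
UCL = X̄̄ + A₃·s̄ = 53.4000 + 1.427 × 0.1686 = 53.6406

53.641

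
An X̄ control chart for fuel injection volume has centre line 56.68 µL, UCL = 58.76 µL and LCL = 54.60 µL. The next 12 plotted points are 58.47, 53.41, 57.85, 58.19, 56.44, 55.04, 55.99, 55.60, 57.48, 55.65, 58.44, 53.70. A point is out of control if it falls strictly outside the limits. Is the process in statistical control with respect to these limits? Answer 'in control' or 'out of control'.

out of control

Compare each point to [54.60, 58.76]: sample 2 = 53.41 < LCL; sample 12 = 53.70 < LCL.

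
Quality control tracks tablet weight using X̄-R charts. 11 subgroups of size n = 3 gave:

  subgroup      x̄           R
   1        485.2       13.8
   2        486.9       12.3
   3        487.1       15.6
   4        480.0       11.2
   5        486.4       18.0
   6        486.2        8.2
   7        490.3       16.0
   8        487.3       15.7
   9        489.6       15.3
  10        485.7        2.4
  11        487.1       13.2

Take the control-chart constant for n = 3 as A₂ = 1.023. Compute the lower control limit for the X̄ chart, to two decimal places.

X̄̄ = (485.2 + 486.9 + 487.1 + 480.0 + 486.4 + 486.2 + 490.3 + 487.3 + 489.6 + 485.7 + 487.1) / 11 = 5351.8000 / 11 = 486.5273
R̄ = (13.8 + 12.3 + 15.6 + 11.2 + 18.0 + 8.2 + 16.0 + 15.7 + 15.3 + 2.4 + 13.2) / 11 = 141.7000 / 11 = 12.8818
LCL = X̄̄ − A₂·R̄ = 486.5273 − 1.023 × 12.8818 = 473.3492

473.35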